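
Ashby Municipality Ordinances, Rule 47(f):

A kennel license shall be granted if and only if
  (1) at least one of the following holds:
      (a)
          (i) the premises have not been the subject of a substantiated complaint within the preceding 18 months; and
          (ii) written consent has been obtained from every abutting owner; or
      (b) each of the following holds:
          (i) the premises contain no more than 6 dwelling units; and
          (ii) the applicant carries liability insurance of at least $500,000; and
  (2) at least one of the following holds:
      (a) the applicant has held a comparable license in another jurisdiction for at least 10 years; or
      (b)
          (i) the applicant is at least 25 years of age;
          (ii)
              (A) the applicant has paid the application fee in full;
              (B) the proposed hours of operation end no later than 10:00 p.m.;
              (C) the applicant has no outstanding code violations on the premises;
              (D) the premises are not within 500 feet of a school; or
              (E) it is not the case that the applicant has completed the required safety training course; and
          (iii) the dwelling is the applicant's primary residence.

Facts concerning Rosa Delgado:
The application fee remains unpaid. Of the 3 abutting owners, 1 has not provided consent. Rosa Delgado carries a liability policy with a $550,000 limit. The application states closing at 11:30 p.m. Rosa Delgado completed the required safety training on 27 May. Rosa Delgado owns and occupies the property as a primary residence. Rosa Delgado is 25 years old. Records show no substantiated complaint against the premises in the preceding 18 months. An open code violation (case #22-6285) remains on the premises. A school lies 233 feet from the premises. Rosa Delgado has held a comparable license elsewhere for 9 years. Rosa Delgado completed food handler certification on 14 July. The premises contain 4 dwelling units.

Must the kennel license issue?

No — denied.

(i) no complaint in 18 mo. — holds.
(ii) all abutters consent — not satisfied.
(a): T AND F → false.
(i) ≤ 6 units — holds.
(ii) insurance ≥ $500,000 — holds.
(b) = T AND T = true.
(1) = F OR T = true.
(a) prior license ≥ 10 yr — not met.
(i) age ≥ 25 — met.
(A) fee paid — not met.
(B) closes by 10 p.m. — not met.
(C) no code violations — fails.
(D) ≥500 ft from school — fails.
(E) not (safety training) — not met.
(ii): F OR F OR F OR F OR F → false.
(iii) primary residence — satisfied.
(b) = T AND F AND T = false.
(2): F OR F → false.
So Overall is not satisfied (T AND F).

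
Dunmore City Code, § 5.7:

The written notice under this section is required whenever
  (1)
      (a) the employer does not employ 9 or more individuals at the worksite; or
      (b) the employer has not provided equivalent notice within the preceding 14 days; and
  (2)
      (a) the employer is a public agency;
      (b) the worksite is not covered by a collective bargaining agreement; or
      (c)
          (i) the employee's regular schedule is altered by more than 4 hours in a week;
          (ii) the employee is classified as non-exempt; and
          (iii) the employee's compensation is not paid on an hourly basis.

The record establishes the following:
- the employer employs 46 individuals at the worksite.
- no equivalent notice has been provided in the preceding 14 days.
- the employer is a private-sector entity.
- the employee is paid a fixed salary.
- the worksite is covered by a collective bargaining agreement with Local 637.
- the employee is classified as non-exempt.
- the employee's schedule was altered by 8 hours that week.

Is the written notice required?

(a) not (≥ 9 at site) — not met.
(b) no recent notice — satisfied.
(1): F OR T → true.
(a) public agency — fails.
(b) no CBA — not met.
(i) schedule shift > 4h — met.
(ii) non-exempt — satisfied.
(iii) not (hourly-paid) — holds.
So (c) is satisfied (T AND T AND T).
(2): F OR F OR T → true.
Overall = T AND T = true.

Yes — required.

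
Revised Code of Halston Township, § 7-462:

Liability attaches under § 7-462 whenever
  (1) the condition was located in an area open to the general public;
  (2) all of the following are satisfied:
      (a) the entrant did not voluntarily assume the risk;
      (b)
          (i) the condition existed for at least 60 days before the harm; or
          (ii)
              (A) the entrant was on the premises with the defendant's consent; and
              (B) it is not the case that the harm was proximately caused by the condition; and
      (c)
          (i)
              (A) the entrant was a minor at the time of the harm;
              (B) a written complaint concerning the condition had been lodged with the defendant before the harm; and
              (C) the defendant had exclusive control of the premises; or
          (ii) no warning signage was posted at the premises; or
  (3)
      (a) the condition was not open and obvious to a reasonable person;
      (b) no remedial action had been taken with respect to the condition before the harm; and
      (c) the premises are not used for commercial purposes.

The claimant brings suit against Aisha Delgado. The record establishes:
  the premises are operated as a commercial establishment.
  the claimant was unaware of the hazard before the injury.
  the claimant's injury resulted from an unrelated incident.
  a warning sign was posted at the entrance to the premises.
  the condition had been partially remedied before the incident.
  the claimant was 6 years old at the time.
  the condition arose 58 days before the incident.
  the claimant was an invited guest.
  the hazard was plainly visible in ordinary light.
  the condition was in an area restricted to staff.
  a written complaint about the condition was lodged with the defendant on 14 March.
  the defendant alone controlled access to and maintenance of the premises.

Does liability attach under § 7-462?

(1) public area — fails.
(a) no assumed risk — satisfied.
(i) condition ≥60 days old — fails.
(A) consent to enter — holds.
(B) not (proximate cause) — holds.
So (ii) is satisfied (T AND T).
So (b) is satisfied (F OR T).
(A) entrant a minor — holds.
(B) complaint lodged — holds.
(C) exclusive control — holds.
So (i) is satisfied (T AND T AND T).
(ii) no signage posted — not met.
So (c) is satisfied (T OR F).
(2) = T AND T AND T = true.
(a) not open/obvious — fails.
(b) no remedial action — not satisfied.
(c) not (commercial use) — not satisfied.
(3) = F AND F AND F = false.
Overall: F OR T OR F → true.

Yes — liable.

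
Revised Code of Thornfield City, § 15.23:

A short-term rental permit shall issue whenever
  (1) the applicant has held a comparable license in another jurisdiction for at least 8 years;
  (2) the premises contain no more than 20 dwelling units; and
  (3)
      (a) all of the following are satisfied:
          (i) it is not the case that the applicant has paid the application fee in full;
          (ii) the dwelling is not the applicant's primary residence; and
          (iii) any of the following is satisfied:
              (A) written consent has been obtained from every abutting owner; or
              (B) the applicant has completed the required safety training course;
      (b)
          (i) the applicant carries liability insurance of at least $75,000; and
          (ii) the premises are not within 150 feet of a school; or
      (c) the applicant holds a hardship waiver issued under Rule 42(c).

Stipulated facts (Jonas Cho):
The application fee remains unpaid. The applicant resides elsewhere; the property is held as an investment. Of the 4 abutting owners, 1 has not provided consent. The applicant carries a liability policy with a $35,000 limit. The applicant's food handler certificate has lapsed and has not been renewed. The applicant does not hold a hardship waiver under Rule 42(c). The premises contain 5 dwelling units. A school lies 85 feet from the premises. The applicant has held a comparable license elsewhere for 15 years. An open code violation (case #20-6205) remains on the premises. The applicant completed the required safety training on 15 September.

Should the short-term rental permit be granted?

Yes — granted.

(1) prior license ≥ 8 yr — satisfied.
(2) ≤ 20 units — met.
(i) not (fee paid) — satisfied.
(ii) not (primary residence) — met.
(A) all abutters consent — not satisfied.
(B) safety training — satisfied.
(iii): F OR T → true.
(a): T AND T AND T → true.
(i) insurance ≥ $75,000 — fails.
(ii) ≥150 ft from school — fails.
(b) = F AND F = false.
(c) hardship waiver — fails.
So (3) is satisfied (T OR F OR F).
So Overall is satisfied (T AND T AND T).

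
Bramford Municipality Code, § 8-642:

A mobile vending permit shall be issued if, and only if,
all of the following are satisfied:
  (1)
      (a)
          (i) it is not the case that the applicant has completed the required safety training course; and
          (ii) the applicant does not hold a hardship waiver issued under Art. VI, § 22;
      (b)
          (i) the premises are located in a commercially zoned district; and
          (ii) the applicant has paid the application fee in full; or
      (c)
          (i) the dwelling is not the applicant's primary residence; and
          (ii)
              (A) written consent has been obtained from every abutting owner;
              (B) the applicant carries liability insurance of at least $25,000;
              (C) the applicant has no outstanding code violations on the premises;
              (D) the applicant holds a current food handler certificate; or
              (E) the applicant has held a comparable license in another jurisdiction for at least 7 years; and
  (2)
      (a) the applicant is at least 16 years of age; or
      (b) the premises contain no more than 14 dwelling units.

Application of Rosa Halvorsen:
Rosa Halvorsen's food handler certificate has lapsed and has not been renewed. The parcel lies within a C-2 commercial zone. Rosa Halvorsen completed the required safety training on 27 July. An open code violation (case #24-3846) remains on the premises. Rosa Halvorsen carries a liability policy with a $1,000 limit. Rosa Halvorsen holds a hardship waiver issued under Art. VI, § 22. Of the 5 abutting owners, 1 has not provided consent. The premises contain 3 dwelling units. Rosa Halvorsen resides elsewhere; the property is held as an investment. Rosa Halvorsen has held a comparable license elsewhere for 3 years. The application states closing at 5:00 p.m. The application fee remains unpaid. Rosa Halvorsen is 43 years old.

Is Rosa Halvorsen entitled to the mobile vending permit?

No — denied.

(i) not (safety training) — not met.
(ii) not (hardship waiver) — not met.
(a) = F AND F = false.
(i) commercially zoned — satisfied.
(ii) fee paid — fails.
(b): T AND F → false.
(i) not (primary residence) — satisfied.
(A) all abutters consent — not met.
(B) insurance ≥ $25,000 — not satisfied.
(C) no code violations — not satisfied.
(D) food handler cert. — fails.
(E) prior license ≥ 7 yr — not satisfied.
(ii): F OR F OR F OR F OR F → false.
(c): T AND F → false.
(1) = F OR F OR F = false.
(a) age ≥ 16 — holds.
(b) ≤ 14 units — met.
So (2) is satisfied (T OR T).
So Overall is not satisfied (F AND T).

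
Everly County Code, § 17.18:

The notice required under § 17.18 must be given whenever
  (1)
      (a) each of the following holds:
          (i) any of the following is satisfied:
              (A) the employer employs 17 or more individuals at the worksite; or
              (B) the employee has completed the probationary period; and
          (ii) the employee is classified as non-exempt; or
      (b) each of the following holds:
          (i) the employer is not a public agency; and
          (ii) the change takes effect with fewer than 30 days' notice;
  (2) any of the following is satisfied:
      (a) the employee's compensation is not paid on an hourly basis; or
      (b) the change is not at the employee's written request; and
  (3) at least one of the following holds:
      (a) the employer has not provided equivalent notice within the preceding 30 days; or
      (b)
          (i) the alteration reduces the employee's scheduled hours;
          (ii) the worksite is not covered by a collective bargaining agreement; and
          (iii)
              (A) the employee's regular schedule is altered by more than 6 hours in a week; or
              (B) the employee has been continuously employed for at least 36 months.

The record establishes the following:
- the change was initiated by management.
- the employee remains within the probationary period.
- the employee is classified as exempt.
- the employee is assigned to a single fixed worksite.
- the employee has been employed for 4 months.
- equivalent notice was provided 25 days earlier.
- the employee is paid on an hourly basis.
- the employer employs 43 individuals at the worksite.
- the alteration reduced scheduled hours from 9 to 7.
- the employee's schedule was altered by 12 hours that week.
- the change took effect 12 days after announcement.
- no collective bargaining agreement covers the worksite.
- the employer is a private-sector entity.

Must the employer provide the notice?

Yes — required.

(A) ≥ 17 at site — met.
(B) past probation — not met.
(i) = T OR F = true.
(ii) non-exempt — not satisfied.
(a): T AND F → false.
(i) not (public agency) — met.
(ii) < 30 days' notice — met.
(b): T AND T → true.
(1) = F OR T = true.
(a) not (hourly-paid) — not met.
(b) not employee-requested — holds.
(2) = F OR T = true.
(a) no recent notice — fails.
(i) hours reduced — holds.
(ii) no CBA — satisfied.
(A) schedule shift > 6h — met.
(B) tenure ≥ 36 mo. — not satisfied.
(iii): T OR F → true.
(b) = T AND T AND T = true.
(3): F OR T → true.
Overall = T AND T AND T = true.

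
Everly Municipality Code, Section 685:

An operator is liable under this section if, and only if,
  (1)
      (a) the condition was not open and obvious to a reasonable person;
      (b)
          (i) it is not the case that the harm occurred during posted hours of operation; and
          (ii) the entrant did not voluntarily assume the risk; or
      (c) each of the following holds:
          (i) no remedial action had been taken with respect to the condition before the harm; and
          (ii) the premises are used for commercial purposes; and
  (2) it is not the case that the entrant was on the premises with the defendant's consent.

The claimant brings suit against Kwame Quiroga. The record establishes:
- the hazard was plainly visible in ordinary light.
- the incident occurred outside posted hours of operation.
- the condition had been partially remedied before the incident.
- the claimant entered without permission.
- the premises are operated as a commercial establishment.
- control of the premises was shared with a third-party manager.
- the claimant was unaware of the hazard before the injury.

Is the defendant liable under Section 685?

(a) not open/obvious — fails.
(i) not (during posted hours) — satisfied.
(ii) no assumed risk — met.
(b): T AND T → true.
(i) no remedial action — not satisfied.
(ii) commercial use — satisfied.
(c): F AND T → false.
(1): F OR T OR F → true.
(2) not (consent to enter) — holds.
Overall: T AND T → true.

Yes — liable.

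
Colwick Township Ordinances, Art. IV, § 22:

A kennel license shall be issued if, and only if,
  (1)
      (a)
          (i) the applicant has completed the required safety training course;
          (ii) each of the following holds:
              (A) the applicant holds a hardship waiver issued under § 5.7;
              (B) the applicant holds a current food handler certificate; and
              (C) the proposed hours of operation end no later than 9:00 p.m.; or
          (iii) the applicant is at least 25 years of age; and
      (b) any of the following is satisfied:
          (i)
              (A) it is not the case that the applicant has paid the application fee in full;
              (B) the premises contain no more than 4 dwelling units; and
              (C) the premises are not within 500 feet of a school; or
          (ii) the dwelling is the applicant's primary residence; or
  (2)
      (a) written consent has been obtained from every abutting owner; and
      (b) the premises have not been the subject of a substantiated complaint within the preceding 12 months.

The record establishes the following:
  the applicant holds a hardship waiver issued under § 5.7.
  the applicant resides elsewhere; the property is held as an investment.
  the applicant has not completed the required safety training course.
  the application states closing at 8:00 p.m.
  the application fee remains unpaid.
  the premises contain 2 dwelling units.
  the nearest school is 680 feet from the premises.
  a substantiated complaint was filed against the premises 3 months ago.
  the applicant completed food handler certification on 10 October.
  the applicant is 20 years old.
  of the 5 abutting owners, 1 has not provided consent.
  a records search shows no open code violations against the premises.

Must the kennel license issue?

(i) safety training — fails.
(A) hardship waiver — satisfied.
(B) food handler cert. — met.
(C) closes by 9 p.m. — satisfied.
So (ii) is satisfied (T AND T AND T).
(iii) age ≥ 25 — not met.
(a) = F OR T OR F = true.
(A) not (fee paid) — holds.
(B) ≤ 4 units — holds.
(C) ≥500 ft from school — holds.
(i) = T AND T AND T = true.
(ii) primary residence — not met.
(b): T OR F → true.
(1) = T AND T = true.
(a) all abutters consent — not met.
(b) no complaint in 12 mo. — fails.
So (2) is not satisfied (F AND F).
Overall = T OR F = true.

Yes — granted.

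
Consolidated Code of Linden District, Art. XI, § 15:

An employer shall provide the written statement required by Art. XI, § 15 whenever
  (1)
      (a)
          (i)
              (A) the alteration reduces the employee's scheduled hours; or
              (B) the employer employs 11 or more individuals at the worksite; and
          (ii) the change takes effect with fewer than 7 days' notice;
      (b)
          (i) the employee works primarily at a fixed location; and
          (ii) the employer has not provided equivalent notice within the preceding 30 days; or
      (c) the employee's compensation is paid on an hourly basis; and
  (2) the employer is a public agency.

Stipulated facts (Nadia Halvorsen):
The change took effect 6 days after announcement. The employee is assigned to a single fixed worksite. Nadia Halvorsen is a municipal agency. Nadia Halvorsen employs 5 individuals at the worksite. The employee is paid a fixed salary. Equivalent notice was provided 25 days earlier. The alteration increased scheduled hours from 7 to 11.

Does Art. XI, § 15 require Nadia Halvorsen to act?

(A) hours reduced — not satisfied.
(B) ≥ 11 at site — not satisfied.
(i): F OR F → false.
(ii) < 7 days' notice — met.
(a): F AND T → false.
(i) fixed location — satisfied.
(ii) no recent notice — fails.
(b): T AND F → false.
(c) hourly-paid — fails.
(1) = F OR F OR F = false.
(2) public agency — holds.
Overall: F AND T → false.

No — not required.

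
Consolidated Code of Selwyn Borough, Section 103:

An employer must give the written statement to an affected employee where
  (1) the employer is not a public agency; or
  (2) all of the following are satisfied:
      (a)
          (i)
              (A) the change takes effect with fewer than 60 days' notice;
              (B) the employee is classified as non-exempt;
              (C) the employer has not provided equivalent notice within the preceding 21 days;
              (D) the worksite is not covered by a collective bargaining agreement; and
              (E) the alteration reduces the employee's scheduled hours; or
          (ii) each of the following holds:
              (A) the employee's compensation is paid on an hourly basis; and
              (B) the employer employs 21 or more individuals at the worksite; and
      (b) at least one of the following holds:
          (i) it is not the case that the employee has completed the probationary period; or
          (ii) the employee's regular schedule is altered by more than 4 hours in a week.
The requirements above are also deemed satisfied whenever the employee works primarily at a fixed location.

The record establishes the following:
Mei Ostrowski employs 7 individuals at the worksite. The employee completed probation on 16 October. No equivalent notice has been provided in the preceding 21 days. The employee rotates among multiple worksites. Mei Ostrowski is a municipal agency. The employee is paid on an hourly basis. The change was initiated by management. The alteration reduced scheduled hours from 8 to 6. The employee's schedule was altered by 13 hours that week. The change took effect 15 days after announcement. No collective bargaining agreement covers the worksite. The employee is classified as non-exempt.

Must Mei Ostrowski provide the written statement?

(1) not (public agency) — fails.
(A) < 60 days' notice — holds.
(B) non-exempt — satisfied.
(C) no recent notice — satisfied.
(D) no CBA — met.
(E) hours reduced — met.
(i): T AND T AND T AND T AND T → true.
(A) hourly-paid — satisfied.
(B) ≥ 21 at site — fails.
(ii) = T AND F = false.
So (a) is satisfied (T OR F).
(i) not (past probation) — fails.
(ii) schedule shift > 4h — met.
So (b) is satisfied (F OR T).
(2): T AND T → true.
So Overall is satisfied (F OR T).
Exception (fixed location) — not satisfied.
Result: main true OR exception false → true.

Yes — required.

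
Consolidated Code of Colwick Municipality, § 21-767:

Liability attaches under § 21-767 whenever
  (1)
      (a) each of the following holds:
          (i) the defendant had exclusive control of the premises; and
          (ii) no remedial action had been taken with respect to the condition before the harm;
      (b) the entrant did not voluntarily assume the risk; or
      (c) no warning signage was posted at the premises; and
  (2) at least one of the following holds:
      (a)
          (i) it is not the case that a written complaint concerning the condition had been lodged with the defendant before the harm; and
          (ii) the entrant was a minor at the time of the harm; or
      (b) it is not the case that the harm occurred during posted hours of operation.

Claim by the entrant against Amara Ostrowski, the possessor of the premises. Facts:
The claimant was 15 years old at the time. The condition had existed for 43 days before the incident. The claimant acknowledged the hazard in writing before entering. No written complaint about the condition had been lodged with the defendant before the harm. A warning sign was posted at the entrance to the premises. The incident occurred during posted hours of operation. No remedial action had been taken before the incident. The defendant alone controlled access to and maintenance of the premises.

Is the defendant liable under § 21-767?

(i) exclusive control — holds.
(ii) no remedial action — satisfied.
So (a) is satisfied (T AND T).
(b) no assumed risk — fails.
(c) no signage posted — fails.
(1): T OR F OR F → true.
(i) not (complaint lodged) — met.
(ii) entrant a minor — holds.
(a): T AND T → true.
(b) not (during posted hours) — not met.
So (2) is satisfied (T OR F).
Overall: T AND T → true.

Yes — liable.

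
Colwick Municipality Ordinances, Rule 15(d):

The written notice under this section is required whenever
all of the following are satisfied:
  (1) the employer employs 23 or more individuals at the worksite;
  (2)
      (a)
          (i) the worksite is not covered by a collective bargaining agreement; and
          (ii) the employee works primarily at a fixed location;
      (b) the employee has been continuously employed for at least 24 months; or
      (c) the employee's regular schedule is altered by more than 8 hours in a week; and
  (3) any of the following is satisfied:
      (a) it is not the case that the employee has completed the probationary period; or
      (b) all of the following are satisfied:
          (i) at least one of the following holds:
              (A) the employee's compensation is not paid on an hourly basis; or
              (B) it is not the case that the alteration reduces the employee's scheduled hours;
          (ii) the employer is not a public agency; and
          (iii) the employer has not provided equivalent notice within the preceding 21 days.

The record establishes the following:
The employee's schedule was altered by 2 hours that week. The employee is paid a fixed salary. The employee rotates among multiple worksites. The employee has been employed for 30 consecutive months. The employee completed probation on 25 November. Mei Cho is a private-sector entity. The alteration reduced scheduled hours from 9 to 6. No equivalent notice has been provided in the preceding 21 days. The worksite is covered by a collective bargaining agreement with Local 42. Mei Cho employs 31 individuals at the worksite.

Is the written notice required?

Yes — required.

(1) ≥ 23 at site — satisfied.
(i) no CBA — fails.
(ii) fixed location — not met.
So (a) is not satisfied (F AND F).
(b) tenure ≥ 24 mo. — holds.
(c) schedule shift > 8h — not met.
(2) = F OR T OR F = true.
(a) not (past probation) — not satisfied.
(A) not (hourly-paid) — holds.
(B) not (hours reduced) — not satisfied.
So (i) is satisfied (T OR F).
(ii) not (public agency) — satisfied.
(iii) no recent notice — met.
(b): T AND T AND T → true.
(3): F OR T → true.
So Overall is satisfied (T AND T AND T).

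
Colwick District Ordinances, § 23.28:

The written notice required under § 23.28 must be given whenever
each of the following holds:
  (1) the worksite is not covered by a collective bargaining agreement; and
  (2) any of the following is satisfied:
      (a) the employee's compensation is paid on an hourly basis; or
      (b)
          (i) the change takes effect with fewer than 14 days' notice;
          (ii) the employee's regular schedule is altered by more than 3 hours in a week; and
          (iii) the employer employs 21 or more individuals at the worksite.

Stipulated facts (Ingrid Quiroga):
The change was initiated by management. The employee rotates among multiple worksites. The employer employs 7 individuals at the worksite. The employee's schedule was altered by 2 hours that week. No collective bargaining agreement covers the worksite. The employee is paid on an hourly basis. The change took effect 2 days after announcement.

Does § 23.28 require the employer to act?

Yes — required.

(1) no CBA — holds.
(a) hourly-paid — satisfied.
(i) < 14 days' notice — satisfied.
(ii) schedule shift > 3h — not met.
(iii) ≥ 21 at site — not met.
(b) = T AND F AND F = false.
(2): T OR F → true.
Overall: T AND T → true.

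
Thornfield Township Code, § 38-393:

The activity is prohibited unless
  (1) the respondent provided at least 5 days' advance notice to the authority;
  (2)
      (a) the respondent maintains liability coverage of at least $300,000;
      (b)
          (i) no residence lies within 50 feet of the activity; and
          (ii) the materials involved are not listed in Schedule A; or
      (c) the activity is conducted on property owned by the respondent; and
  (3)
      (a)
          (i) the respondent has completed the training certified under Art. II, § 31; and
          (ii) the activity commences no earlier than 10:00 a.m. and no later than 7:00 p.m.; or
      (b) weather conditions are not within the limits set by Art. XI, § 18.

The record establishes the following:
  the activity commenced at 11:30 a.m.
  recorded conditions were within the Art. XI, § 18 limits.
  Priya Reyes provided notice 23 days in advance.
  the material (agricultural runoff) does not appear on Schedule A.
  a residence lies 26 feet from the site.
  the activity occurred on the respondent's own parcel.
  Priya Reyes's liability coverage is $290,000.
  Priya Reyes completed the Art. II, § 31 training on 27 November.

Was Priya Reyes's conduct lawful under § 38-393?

(1) ≥5 days' notice — met.
(a) coverage ≥ $300,000 — not satisfied.
(i) no residence in 50 ft — fails.
(ii) not (Schedule A material) — holds.
So (b) is not satisfied (F AND T).
(c) own property — holds.
(2) = F OR F OR T = true.
(i) training certified — holds.
(ii) start within hours — met.
(a) = T AND T = true.
(b) not (weather ok) — fails.
So (3) is satisfied (T OR F).
Overall: T AND T AND T → true.

Yes — lawful.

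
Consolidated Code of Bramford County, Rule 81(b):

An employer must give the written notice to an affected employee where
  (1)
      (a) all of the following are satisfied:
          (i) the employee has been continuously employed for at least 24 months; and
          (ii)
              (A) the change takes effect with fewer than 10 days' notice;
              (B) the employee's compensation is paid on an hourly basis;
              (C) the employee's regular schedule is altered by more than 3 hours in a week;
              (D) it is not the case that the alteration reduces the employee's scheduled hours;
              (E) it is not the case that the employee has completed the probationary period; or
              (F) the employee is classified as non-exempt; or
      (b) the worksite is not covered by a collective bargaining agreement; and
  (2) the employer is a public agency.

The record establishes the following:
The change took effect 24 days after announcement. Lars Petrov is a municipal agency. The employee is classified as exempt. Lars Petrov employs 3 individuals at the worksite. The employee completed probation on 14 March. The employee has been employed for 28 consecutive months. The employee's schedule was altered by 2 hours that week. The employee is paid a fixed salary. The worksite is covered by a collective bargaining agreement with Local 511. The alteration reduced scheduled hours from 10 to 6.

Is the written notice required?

(i) tenure ≥ 24 mo. — holds.
(A) < 10 days' notice — fails.
(B) hourly-paid — not satisfied.
(C) schedule shift > 3h — fails.
(D) not (hours reduced) — not satisfied.
(E) not (past probation) — not satisfied.
(F) non-exempt — not met.
(ii) = F OR F OR F OR F OR F OR F = false.
(a): T AND F → false.
(b) no CBA — fails.
So (1) is not satisfied (F OR F).
(2) public agency — met.
So Overall is not satisfied (F AND T).

No — not required.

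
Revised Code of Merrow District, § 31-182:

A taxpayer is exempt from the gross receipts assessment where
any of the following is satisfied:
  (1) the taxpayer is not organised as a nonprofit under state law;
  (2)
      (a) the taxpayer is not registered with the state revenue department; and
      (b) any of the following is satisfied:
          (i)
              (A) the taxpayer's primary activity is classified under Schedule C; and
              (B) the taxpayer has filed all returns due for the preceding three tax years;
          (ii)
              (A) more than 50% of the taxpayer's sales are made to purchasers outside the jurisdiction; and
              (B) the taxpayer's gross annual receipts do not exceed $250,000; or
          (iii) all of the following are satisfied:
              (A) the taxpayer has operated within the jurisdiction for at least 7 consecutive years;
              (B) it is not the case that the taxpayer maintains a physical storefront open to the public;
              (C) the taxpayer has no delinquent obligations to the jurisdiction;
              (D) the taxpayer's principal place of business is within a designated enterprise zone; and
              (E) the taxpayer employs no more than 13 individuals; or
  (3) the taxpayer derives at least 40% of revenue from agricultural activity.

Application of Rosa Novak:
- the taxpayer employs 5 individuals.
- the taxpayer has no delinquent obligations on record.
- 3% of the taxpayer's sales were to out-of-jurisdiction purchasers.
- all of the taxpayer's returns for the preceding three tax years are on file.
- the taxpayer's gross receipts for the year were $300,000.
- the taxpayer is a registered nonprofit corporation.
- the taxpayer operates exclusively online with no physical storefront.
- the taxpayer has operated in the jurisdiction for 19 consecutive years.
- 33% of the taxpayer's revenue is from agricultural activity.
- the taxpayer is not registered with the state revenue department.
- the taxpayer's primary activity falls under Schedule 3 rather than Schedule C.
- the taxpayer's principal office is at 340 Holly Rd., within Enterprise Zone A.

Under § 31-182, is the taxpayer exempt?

Yes — exempt.

(1) not (nonprofit) — not satisfied.
(a) not (state-registered) — satisfied.
(A) Schedule C activity — fails.
(B) returns current — satisfied.
(i): F AND T → false.
(A) >50% out-of-jur. sales — not met.
(B) receipts ≤ $250,000 — not satisfied.
So (ii) is not satisfied (F AND F).
(A) ≥ 7 yrs in jurisdiction — satisfied.
(B) not (has storefront) — met.
(C) no delinquency — satisfied.
(D) in enterprise zone — holds.
(E) ≤ 13 employees — holds.
So (iii) is satisfied (T AND T AND T AND T AND T).
(b): F OR F OR T → true.
(2): T AND T → true.
(3) ≥40% agricultural — not met.
Overall: F OR T OR F → true.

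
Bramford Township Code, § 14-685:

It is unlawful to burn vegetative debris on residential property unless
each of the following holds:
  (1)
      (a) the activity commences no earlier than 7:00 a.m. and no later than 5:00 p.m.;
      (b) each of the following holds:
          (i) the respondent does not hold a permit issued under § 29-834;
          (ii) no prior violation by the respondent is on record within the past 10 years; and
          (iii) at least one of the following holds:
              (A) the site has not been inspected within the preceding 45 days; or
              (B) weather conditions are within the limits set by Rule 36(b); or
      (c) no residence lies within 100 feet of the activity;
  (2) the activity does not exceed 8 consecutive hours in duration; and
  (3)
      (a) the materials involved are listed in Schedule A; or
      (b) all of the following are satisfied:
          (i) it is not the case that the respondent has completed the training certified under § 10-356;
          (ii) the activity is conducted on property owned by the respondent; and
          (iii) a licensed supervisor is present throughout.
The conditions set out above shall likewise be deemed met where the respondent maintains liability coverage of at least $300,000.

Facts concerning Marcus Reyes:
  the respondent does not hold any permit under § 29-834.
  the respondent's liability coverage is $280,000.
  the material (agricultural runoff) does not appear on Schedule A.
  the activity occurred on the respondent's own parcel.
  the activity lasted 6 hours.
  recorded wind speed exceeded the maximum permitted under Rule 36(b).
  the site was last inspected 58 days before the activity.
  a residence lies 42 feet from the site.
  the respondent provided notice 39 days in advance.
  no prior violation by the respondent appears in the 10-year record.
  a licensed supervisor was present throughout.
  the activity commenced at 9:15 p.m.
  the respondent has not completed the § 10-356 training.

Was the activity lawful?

(a) start within hours — fails.
(i) not (holds permit) — satisfied.
(ii) no prior violation — holds.
(A) not (site inspected) — met.
(B) weather ok — fails.
(iii): T OR F → true.
(b): T AND T AND T → true.
(c) no residence in 100 ft — not satisfied.
(1): F OR T OR F → true.
(2) ≤ 8 hrs duration — satisfied.
(a) Schedule A material — fails.
(i) not (training certified) — holds.
(ii) own property — met.
(iii) supervisor present — holds.
(b) = T AND T AND T = true.
(3) = F OR T = true.
Overall: T AND T AND T → true.
Exception (coverage ≥ $300,000) — not satisfied.
Result: main true OR exception false → true.

Yes — lawful.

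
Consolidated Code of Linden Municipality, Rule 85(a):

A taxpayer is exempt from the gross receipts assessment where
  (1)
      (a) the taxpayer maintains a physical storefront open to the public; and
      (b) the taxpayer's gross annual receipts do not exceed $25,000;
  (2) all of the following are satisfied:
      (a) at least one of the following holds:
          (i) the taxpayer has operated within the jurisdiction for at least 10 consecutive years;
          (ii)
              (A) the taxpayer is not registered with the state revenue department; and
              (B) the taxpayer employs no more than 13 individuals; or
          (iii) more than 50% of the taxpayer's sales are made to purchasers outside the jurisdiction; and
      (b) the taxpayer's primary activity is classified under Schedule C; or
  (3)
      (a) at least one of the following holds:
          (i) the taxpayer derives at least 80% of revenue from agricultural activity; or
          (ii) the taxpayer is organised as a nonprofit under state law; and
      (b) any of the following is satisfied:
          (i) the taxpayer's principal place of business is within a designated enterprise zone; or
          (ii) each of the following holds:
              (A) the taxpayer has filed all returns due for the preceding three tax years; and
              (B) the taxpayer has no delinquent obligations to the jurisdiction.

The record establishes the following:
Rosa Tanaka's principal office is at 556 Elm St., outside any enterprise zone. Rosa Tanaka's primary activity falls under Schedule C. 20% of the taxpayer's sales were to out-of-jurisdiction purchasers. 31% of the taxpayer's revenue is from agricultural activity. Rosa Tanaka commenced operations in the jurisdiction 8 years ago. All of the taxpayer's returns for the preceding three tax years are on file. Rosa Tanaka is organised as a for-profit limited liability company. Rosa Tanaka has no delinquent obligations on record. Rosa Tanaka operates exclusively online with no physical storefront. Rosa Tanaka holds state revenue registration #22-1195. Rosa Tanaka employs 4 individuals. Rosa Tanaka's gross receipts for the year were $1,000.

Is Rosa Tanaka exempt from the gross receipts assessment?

No — not exempt.

(a) has storefront — fails.
(b) receipts ≤ $25,000 — satisfied.
(1) = F AND T = false.
(i) ≥ 10 yrs in jurisdiction — not met.
(A) not (state-registered) — not satisfied.
(B) ≤ 13 employees — holds.
(ii): F AND T → false.
(iii) >50% out-of-jur. sales — not met.
So (a) is not satisfied (F OR F OR F).
(b) Schedule C activity — satisfied.
(2) = F AND T = false.
(i) ≥80% agricultural — not met.
(ii) nonprofit — fails.
(a) = F OR F = false.
(i) in enterprise zone — not met.
(A) returns current — holds.
(B) no delinquency — met.
(ii) = T AND T = true.
(b) = F OR T = true.
(3) = F AND T = false.
Overall = F OR F OR F = false.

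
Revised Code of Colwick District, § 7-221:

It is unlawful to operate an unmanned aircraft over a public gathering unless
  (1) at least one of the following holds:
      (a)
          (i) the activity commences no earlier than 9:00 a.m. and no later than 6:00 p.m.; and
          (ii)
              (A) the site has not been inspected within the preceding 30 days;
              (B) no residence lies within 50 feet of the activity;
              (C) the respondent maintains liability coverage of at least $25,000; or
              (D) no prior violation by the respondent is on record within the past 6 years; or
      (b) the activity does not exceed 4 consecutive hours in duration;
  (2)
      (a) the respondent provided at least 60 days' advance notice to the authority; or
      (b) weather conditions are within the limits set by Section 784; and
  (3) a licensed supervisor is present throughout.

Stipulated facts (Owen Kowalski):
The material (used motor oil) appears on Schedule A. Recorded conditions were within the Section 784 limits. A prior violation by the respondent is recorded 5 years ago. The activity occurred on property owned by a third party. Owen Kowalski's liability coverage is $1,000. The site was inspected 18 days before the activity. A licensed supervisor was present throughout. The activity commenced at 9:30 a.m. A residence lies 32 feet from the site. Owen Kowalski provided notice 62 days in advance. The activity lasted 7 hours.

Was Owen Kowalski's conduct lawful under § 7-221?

(i) start within hours — satisfied.
(A) not (site inspected) — fails.
(B) no residence in 50 ft — not met.
(C) coverage ≥ $25,000 — fails.
(D) no prior violation — not met.
So (ii) is not satisfied (F OR F OR F OR F).
(a): T AND F → false.
(b) ≤ 4 hrs duration — fails.
So (1) is not satisfied (F OR F).
(a) ≥60 days' notice — met.
(b) weather ok — holds.
(2) = T OR T = true.
(3) supervisor present — satisfied.
Overall = F AND T AND T = false.

No — unlawful.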